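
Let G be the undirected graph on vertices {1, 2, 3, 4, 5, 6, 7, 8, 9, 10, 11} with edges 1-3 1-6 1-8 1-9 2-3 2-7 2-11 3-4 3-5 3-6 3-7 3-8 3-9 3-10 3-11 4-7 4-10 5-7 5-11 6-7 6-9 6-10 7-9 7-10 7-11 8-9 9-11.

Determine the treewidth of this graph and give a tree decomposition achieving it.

Treewidth 3.
One such decomposition:
Bags: B1 = {3, 6, 7, 9}  B2 = {3, 7, 9, 11}  B3 = {3, 6, 7, 10}  B4 = {3, 5, 7, 11}  B5 = {3, 4, 7, 10}  B6 = {1, 3, 6, 9}  B7 = {1, 3, 8, 9}  B8 = {2, 3, 7, 11}
Tree: B1–B2, B1–B3, B2–B4, B3–B5, B1–B6, B6–B7, B4–B8

Each bag holds 4 vertices, so the decomposition has width 3, which upper-bounds the treewidth. For the lower bound, the 4 vertices {1, 3, 8, 9} are pairwise adjacent, and any tree decomposition puts a clique entirely inside one bag — forcing width ≥ 3. Therefore the treewidth is 3.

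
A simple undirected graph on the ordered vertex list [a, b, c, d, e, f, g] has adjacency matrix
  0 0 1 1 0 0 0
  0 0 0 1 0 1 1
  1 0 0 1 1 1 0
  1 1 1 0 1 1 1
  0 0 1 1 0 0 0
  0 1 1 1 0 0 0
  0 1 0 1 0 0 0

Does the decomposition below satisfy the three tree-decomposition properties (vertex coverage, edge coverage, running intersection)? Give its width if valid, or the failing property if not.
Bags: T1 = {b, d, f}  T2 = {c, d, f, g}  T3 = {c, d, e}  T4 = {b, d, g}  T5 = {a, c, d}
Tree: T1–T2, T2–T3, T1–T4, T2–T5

A tree decomposition must satisfy three properties: every vertex lies in some bag; for every edge, both endpoints lie together in some bag; and for every vertex, the bags containing it form a connected subtree. Here bags containing vertex g are not connected in the tree, so the decomposition is invalid.

No — bags containing vertex g are not connected in the tree.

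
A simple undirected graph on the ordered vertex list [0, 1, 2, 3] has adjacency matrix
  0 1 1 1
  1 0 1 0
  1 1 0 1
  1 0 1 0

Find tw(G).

A width-2 tree decomposition is:
Bags: B1 = {0, 2, 3}  B2 = {0, 1, 2}
Tree: B1–B2
Every bag has size at most 3, so the width is 3 − 1 = 2 and tw(G) ≤ 2. For the lower bound, the 3 vertices {0, 1, 2} are pairwise adjacent, and any tree decomposition puts a clique entirely inside one bag — forcing width ≥ 2. Combining the bounds, tw(G) = 2.

2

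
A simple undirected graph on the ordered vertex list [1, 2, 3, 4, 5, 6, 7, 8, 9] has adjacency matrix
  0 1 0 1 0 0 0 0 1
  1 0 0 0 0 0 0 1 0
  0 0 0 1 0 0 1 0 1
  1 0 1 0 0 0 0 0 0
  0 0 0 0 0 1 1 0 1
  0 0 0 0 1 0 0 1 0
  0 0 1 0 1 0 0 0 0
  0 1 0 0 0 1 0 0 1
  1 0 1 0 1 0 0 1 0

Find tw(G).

A width-3 tree decomposition is:
Bags: B1 = {2, 5, 6, 8}  B2 = {2, 5, 8, 9}  B3 = {1, 2, 5, 9}  B4 = {1, 5, 7, 9}  B5 = {1, 3, 7, 9}  B6 = {1, 3, 4, 7}
Tree: B1–B2, B2–B3, B3–B4, B4–B5, B5–B6
Each bag holds 4 vertices, so the decomposition has width 3, which upper-bounds the treewidth. For the lower bound: the 4 vertex sets {2,6,8}, {5}, {9}, {1,3,4,7} are disjoint, each induces a connected subgraph, and every pair is joined by at least one edge of G. Contracting each set to a single vertex therefore yields K_{4} as a minor, and since treewidth is minor-monotone, tw(G) ≥ tw(K_{4}) = 3. Combining the bounds, tw(G) = 3.

3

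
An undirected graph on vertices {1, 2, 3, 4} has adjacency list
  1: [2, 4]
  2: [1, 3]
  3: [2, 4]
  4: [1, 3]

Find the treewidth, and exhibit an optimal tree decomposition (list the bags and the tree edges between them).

Treewidth 2.
One such decomposition:
Bags: B1 = {1, 3, 4}  B2 = {1, 2, 3}
Tree: B1–B2

Every bag has size at most 3, so the width is 3 − 1 = 2 and tw(G) ≤ 2. Since 1–4–3–2–1 is a cycle in G, G is not acyclic. Forests are exactly the graphs of treewidth ≤ 1, so tw(G) ≥ 2. Hence tw(G) = 2 exactly.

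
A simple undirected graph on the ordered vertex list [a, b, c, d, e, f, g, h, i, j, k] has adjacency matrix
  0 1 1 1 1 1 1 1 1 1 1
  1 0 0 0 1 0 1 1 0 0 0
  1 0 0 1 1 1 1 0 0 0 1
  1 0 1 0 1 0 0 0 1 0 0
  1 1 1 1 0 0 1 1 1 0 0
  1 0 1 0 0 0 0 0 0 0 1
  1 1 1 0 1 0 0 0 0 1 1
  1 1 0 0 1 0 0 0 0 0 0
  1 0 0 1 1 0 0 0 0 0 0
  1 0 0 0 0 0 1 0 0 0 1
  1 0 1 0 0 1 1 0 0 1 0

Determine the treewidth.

3

A width-3 tree decomposition is:
Bags: B1 = {a, c, e, g}  B2 = {a, c, d, e}  B3 = {a, c, g, k}  B4 = {a, b, e, g}  B5 = {a, d, e, i}  B6 = {a, c, f, k}  B7 = {a, g, j, k}  B8 = {a, b, e, h}
Tree: B1–B2, B1–B3, B1–B4, B2–B5, B3–B6, B3–B7, B4–B8
The largest bag has 4 vertices, giving width 3; this decomposition certifies tw(G) ≤ 3. For the lower bound, the 4 vertices {a, g, j, k} are pairwise adjacent, and any tree decomposition puts a clique entirely inside one bag — forcing width ≥ 3. Therefore the treewidth is 3.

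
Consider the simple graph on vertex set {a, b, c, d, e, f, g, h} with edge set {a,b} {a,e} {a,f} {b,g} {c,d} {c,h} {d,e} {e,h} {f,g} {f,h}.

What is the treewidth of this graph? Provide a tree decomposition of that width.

Treewidth 2.
One such decomposition:
Bags: B1 = {a, b, g}  B2 = {a, f, g}  B3 = {a, e, f}  B4 = {e, f, h}  B5 = {d, e, h}  B6 = {c, d, h}
Tree: B1–B2, B2–B3, B3–B4, B4–B5, B5–B6

Every bag has size at most 3, so the width is 3 − 1 = 2 and tw(G) ≤ 2. For the lower bound, G contains the cycle b–g–f–a–b, so G is not a forest; only forests have treewidth ≤ 1, hence tw(G) ≥ 2. Hence tw(G) = 2 exactly.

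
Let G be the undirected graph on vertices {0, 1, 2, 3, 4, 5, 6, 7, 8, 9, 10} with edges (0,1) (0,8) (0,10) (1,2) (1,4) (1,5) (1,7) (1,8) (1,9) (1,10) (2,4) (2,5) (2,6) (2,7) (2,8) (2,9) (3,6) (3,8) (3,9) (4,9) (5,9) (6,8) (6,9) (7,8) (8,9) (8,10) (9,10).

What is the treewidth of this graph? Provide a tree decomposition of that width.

Each bag holds 4 vertices, so the decomposition has width 3, which upper-bounds the treewidth. For the lower bound, the 4 vertices {0, 1, 8, 10} are pairwise adjacent, and any tree decomposition puts a clique entirely inside one bag — forcing width ≥ 3. Combining the bounds, tw(G) = 3.

Treewidth 3.
One optimal decomposition is:
Bags: B1 = {2, 6, 8, 9}  B2 = {1, 2, 8, 9}  B3 = {1, 8, 9, 10}  B4 = {3, 6, 8, 9}  B5 = {1, 2, 5, 9}  B6 = {0, 1, 8, 10}  B7 = {1, 2, 4, 9}  B8 = {1, 2, 7, 8}
Tree: B1–B2, B2–B3, B1–B4, B2–B5, B3–B6, B2–B7, B2–B8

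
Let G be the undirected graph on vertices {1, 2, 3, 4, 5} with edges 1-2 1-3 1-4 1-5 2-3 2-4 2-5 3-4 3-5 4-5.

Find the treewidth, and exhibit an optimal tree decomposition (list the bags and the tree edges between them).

Treewidth 4.
Bags: B1 = {1, 2, 3, 4, 5}
Tree: (single bag)

With just one bag of size 5, the width is 5 − 1 = 4, so tw(G) ≤ 4. Conversely, {1, 2, 3, 4, 5} is a clique of size 5, and the vertices of any clique must share a bag in every tree decomposition; so some bag has ≥ 5 vertices and tw(G) ≥ 4. Therefore the treewidth is 4.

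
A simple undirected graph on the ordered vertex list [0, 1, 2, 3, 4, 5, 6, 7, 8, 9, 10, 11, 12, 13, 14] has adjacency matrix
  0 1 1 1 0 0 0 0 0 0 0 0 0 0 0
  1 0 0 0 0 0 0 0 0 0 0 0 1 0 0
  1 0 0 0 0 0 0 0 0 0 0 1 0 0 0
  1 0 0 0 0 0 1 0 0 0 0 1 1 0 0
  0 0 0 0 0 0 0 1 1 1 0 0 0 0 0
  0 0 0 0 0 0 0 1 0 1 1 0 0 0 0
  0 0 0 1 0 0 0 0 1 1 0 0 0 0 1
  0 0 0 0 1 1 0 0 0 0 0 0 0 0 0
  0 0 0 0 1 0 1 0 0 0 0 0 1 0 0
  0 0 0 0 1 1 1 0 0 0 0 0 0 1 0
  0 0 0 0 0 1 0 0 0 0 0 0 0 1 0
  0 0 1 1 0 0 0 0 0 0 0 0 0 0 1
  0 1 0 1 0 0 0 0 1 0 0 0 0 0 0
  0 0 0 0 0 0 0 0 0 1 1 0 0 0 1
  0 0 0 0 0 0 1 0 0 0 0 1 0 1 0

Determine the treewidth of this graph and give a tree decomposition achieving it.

Treewidth 3.
One such decomposition:
Bags: B1 = {5, 7, 10, 13}  B2 = {5, 7, 9, 13}  B3 = {4, 7, 9, 13}  B4 = {4, 9, 13, 14}  B5 = {4, 6, 9, 14}  B6 = {4, 6, 8, 14}  B7 = {6, 8, 11, 14}  B8 = {3, 6, 8, 11}  B9 = {3, 8, 11, 12}  B10 = {2, 3, 11, 12}  B11 = {0, 2, 3, 12}  B12 = {0, 1, 2, 12}
Tree: B1–B2, B2–B3, B3–B4, B4–B5, B5–B6, B6–B7, B7–B8, B8–B9, B9–B10, B10–B11, B11–B12

Each bag holds 4 vertices, so the decomposition has width 3, which upper-bounds the treewidth. For the lower bound: the 4 vertex sets {5,7,10}, {13}, {9}, {4,6,8,14} are disjoint, each induces a connected subgraph, and every pair is joined by at least one edge of G. Contracting each set to a single vertex therefore yields K_{4} as a minor, and since treewidth is minor-monotone, tw(G) ≥ tw(K_{4}) = 3. Therefore the treewidth is 3.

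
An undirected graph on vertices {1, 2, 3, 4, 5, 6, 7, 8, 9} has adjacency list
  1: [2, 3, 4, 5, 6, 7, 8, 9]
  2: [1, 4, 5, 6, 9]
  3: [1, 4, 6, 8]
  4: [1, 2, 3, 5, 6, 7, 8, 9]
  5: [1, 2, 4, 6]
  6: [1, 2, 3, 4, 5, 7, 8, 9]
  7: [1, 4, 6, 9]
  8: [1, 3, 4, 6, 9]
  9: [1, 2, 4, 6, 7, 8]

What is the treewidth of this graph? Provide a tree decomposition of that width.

Treewidth 4.
One such decomposition:
Bags: B1 = {1, 4, 6, 8, 9}  B2 = {1, 4, 6, 7, 9}  B3 = {1, 2, 4, 6, 9}  B4 = {1, 3, 4, 6, 8}  B5 = {1, 2, 4, 5, 6}
Tree: B1–B2, B1–B3, B1–B4, B3–B5

Each bag holds 5 vertices, so the decomposition has width 4, which upper-bounds the treewidth. For the lower bound, the 5 vertices {1, 4, 6, 8, 9} are pairwise adjacent, and any tree decomposition puts a clique entirely inside one bag — forcing width ≥ 4. The upper and lower bounds meet at 4, so that is the treewidth.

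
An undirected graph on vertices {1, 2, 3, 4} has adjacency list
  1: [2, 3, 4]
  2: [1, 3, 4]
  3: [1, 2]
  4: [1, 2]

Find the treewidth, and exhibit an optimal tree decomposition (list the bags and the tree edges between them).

Treewidth 2.
One optimal decomposition is:
Bags: B1 = {1, 2, 3}  B2 = {1, 2, 4}
Tree: B1–B2

The largest bag has 3 vertices, giving width 2; this decomposition certifies tw(G) ≤ 2. For the lower bound, the 3 vertices {1, 2, 3} are pairwise adjacent, and any tree decomposition puts a clique entirely inside one bag — forcing width ≥ 2. Hence tw(G) = 2 exactly.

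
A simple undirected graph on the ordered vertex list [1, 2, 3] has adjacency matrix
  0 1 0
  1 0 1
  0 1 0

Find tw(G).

1

A width-1 tree decomposition is:
Bags: B1 = {2, 3}  B2 = {1, 2}
Tree: B1–B2
Each bag holds 2 vertices, so the decomposition has width 1, which upper-bounds the treewidth. Since G has at least one edge (e.g. 3–2), it is not an edgeless graph, so tw(G) ≥ 1. Combining the bounds, tw(G) = 1.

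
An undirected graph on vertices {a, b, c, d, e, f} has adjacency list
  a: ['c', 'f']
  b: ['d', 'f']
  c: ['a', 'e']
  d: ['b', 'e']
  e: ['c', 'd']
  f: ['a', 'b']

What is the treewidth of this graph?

A width-2 tree decomposition is:
Bags: B1 = {a, c, f}  B2 = {b, c, f}  B3 = {b, c, d}  B4 = {c, d, e}
Tree: B1–B2, B2–B3, B3–B4
Each bag holds 3 vertices, so the decomposition has width 2, which upper-bounds the treewidth. Since c–a–f–b–d–e–c is a cycle in G, G is not acyclic. Forests are exactly the graphs of treewidth ≤ 1, so tw(G) ≥ 2. The upper and lower bounds meet at 2, so that is the treewidth.

2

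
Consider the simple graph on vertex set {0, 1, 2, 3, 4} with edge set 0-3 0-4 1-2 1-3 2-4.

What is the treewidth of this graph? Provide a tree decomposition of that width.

Treewidth 2.
One optimal decomposition is:
Bags: B1 = {1, 2, 3}  B2 = {0, 2, 3}  B3 = {0, 2, 4}
Tree: B1–B2, B2–B3

Every bag has size at most 3, so the width is 3 − 1 = 2 and tw(G) ≤ 2. Since 2–1–3–0–4–2 is a cycle in G, G is not acyclic. Forests are exactly the graphs of treewidth ≤ 1, so tw(G) ≥ 2. Combining the bounds, tw(G) = 2.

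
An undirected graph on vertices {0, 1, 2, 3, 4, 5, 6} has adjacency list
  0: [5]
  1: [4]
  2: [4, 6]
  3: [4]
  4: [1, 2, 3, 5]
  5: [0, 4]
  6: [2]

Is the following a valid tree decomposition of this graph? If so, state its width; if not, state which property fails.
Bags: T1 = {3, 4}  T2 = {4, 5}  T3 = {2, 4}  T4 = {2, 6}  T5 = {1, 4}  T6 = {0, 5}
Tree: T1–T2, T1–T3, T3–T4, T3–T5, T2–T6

Yes; width 1.

Checking the three conditions: (i) the bags cover all of {0, 1, 2, 3, 4, 5, 6}; (ii) for each edge, some bag contains both endpoints; (iii) the bags containing any fixed vertex form a subtree. All hold, so the decomposition is valid with width 2 − 1 = 1.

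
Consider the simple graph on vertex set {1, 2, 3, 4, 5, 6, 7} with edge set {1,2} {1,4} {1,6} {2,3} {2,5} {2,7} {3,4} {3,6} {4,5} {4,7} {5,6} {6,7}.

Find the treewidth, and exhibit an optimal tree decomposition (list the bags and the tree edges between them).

Treewidth 3.
Bags: B1 = {2, 4, 6, 7}  B2 = {2, 3, 4, 6}  B3 = {2, 4, 5, 6}  B4 = {1, 2, 4, 6}
Tree: B1–B2, B2–B3, B3–B4

The largest bag has 4 vertices, giving width 3; this decomposition certifies tw(G) ≤ 3. For the lower bound: the 4 vertex sets {6,7}, {2,3}, {4}, {5} are disjoint, each induces a connected subgraph, and every pair is joined by at least one edge of G. Contracting each set to a single vertex therefore yields K_{4} as a minor, and since treewidth is minor-monotone, tw(G) ≥ tw(K_{4}) = 3. The upper and lower bounds meet at 3, so that is the treewidth.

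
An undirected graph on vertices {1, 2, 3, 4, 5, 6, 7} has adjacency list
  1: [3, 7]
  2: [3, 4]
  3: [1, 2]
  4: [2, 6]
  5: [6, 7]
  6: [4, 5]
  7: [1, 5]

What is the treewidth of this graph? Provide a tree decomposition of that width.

The largest bag has 3 vertices, giving width 2; this decomposition certifies tw(G) ≤ 2. For the lower bound, G contains the cycle 4–2–3–1–7–5–6–4, so G is not a forest; only forests have treewidth ≤ 1, hence tw(G) ≥ 2. The upper and lower bounds meet at 2, so that is the treewidth.

Treewidth 2.
Bags: B1 = {2, 3, 4}  B2 = {1, 3, 4}  B3 = {1, 4, 7}  B4 = {4, 5, 7}  B5 = {4, 5, 6}
Tree: B1–B2, B2–B3, B3–B4, B4–B5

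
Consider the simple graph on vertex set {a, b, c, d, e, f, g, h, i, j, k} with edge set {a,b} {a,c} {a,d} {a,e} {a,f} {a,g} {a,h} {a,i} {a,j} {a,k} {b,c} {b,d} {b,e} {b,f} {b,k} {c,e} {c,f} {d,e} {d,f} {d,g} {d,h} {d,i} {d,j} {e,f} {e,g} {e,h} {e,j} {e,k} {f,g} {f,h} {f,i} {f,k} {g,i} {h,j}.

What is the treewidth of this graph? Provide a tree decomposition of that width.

Treewidth 4.
Bags: B1 = {a, d, e, f, g}  B2 = {a, d, e, f, h}  B3 = {a, b, d, e, f}  B4 = {a, b, e, f, k}  B5 = {a, d, e, h, j}  B6 = {a, d, f, g, i}  B7 = {a, b, c, e, f}
Tree: B1–B2, B2–B3, B3–B4, B2–B5, B1–B6, B4–B7

Every bag has size at most 5, so the width is 5 − 1 = 4 and tw(G) ≤ 4. On the other hand G contains the 5-clique {a, d, e, h, j}. A clique must lie in a single bag of any decomposition, so no decomposition can have width below 4. Hence tw(G) = 4 exactly.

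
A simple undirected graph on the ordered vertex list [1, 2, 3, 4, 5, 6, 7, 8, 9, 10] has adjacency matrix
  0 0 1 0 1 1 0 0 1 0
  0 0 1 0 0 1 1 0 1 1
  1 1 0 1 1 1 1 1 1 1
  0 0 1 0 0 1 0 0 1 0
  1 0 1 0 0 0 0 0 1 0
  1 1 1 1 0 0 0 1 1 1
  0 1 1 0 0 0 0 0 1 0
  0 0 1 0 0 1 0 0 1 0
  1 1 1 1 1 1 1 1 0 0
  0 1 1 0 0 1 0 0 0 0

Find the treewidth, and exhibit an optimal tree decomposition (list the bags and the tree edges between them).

Treewidth 3.
One such decomposition:
Bags: B1 = {1, 3, 6, 9}  B2 = {3, 6, 8, 9}  B3 = {2, 3, 6, 9}  B4 = {2, 3, 6, 10}  B5 = {1, 3, 5, 9}  B6 = {2, 3, 7, 9}  B7 = {3, 4, 6, 9}
Tree: B1–B2, B1–B3, B3–B4, B1–B5, B3–B6, B2–B7

Each bag holds 4 vertices, so the decomposition has width 3, which upper-bounds the treewidth. Conversely, {1, 3, 5, 9} is a clique of size 4, and the vertices of any clique must share a bag in every tree decomposition; so some bag has ≥ 4 vertices and tw(G) ≥ 3. Hence tw(G) = 3 exactly.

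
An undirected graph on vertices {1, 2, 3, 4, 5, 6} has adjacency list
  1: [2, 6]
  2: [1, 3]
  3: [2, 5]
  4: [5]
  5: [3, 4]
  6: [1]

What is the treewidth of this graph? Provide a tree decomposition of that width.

The largest bag has 2 vertices, giving width 1; this decomposition certifies tw(G) ≤ 1. Any graph with an edge has treewidth ≥ 1, and G has the edge 6–1. Hence tw(G) = 1 exactly.

Treewidth 1.
One optimal decomposition is:
Bags: B1 = {1, 6}  B2 = {1, 2}  B3 = {2, 3}  B4 = {3, 5}  B5 = {4, 5}
Tree: B1–B2, B2–B3, B3–B4, B4–B5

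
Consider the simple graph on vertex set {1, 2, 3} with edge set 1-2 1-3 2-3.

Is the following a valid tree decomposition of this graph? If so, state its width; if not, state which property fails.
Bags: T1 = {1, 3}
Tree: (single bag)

No — vertex 2 appears in no bag.

A tree decomposition must satisfy three properties: every vertex lies in some bag; for every edge, both endpoints lie together in some bag; and for every vertex, the bags containing it form a connected subtree. Here vertex 2 appears in no bag, so the decomposition is invalid.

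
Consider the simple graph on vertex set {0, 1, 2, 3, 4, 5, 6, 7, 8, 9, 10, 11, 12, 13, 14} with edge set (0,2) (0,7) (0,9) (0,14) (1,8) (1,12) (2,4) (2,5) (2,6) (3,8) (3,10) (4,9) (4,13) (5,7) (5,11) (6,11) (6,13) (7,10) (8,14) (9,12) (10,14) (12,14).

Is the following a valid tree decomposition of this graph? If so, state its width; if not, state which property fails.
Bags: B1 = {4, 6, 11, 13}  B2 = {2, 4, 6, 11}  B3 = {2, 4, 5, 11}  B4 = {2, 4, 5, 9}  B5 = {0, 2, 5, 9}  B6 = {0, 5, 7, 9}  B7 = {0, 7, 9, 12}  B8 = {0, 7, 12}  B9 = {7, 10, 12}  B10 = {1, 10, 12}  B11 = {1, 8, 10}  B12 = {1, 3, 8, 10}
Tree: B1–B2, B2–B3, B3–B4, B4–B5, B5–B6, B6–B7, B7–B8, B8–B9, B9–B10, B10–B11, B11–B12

No — vertex 14 appears in no bag.

A tree decomposition must satisfy three properties: every vertex lies in some bag; for every edge, both endpoints lie together in some bag; and for every vertex, the bags containing it form a connected subtree. Here vertex 14 appears in no bag, so the decomposition is invalid.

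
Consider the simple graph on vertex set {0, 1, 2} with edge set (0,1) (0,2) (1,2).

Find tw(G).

2

A width-2 tree decomposition is:
Bags: B1 = {0, 1, 2}
Tree: (single bag)
A single bag containing all 3 vertices is trivially a valid decomposition of width 2. Conversely, {0, 1, 2} is a clique of size 3, and the vertices of any clique must share a bag in every tree decomposition; so some bag has ≥ 3 vertices and tw(G) ≥ 2. Combining the bounds, tw(G) = 2.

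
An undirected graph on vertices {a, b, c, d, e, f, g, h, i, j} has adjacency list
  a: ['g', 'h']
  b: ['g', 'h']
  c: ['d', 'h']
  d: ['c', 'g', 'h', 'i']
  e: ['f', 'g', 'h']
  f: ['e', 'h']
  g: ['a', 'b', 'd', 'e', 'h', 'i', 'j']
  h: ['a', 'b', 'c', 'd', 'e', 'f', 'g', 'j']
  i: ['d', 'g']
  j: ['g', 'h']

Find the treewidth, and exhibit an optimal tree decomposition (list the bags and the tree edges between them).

The largest bag has 3 vertices, giving width 2; this decomposition certifies tw(G) ≤ 2. Conversely, {d, g, h} is a clique of size 3, and the vertices of any clique must share a bag in every tree decomposition; so some bag has ≥ 3 vertices and tw(G) ≥ 2. Therefore the treewidth is 2.

Treewidth 2.
One optimal decomposition is:
Bags: B1 = {d, g, h}  B2 = {d, g, i}  B3 = {e, g, h}  B4 = {c, d, h}  B5 = {e, f, h}  B6 = {g, h, j}  B7 = {b, g, h}  B8 = {a, g, h}
Tree: B1–B2, B1–B3, B1–B4, B3–B5, B3–B6, B3–B7, B6–B8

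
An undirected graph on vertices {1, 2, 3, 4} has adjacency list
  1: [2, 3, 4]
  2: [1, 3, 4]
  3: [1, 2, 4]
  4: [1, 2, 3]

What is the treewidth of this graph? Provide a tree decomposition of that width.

Treewidth 3.
Bags: B1 = {1, 2, 3, 4}
Tree: (single bag)

With just one bag of size 4, the width is 4 − 1 = 3, so tw(G) ≤ 3. For the lower bound, the 4 vertices {1, 2, 3, 4} are pairwise adjacent, and any tree decomposition puts a clique entirely inside one bag — forcing width ≥ 3. The upper and lower bounds meet at 3, so that is the treewidth.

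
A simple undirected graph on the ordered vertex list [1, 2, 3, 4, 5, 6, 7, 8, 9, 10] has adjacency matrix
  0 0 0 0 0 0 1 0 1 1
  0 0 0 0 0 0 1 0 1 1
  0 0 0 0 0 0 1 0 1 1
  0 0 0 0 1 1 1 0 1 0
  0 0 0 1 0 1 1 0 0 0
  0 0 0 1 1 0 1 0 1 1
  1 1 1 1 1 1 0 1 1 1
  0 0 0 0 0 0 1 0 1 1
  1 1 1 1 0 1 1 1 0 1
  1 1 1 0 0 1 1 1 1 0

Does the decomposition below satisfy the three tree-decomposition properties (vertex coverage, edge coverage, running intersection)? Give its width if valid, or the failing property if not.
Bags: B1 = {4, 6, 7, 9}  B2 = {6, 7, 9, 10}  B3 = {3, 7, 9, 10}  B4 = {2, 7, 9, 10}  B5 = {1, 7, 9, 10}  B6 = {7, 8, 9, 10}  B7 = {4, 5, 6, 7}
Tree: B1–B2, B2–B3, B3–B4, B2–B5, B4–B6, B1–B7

Yes; width 3.

Vertex coverage: the bags together contain {1, 2, 3, 4, 5, 6, 7, 8, 9, 10}, the full vertex set. Edge coverage: each edge of G has both endpoints in at least one bag. Running intersection: for every vertex, the bags containing it form a connected subtree. All three properties hold, so this is a valid tree decomposition of width max|bag| − 1 = 3, and hence tw(G) ≤ 3.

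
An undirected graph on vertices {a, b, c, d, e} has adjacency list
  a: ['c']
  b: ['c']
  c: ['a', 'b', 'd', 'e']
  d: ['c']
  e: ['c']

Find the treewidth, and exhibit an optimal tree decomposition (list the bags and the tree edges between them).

Treewidth 1.
Bags: B1 = {a, c}  B2 = {c, e}  B3 = {c, d}  B4 = {b, c}
Tree: B1–B2, B2–B3, B1–B4

The largest bag has 2 vertices, giving width 1; this decomposition certifies tw(G) ≤ 1. Any graph with an edge has treewidth ≥ 1, and G has the edge a–c. The upper and lower bounds meet at 1, so that is the treewidth.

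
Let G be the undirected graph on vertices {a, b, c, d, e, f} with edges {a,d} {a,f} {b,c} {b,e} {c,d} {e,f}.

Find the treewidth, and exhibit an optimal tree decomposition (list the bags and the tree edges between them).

Treewidth 2.
Bags: B1 = {b, e, f}  B2 = {a, b, f}  B3 = {a, b, d}  B4 = {b, c, d}
Tree: B1–B2, B2–B3, B3–B4

Every bag has size at most 3, so the width is 3 − 1 = 2 and tw(G) ≤ 2. The edges b–e–f–a–d–c–b form a cycle, so G is not a tree and its treewidth is at least 2. Therefore the treewidth is 2.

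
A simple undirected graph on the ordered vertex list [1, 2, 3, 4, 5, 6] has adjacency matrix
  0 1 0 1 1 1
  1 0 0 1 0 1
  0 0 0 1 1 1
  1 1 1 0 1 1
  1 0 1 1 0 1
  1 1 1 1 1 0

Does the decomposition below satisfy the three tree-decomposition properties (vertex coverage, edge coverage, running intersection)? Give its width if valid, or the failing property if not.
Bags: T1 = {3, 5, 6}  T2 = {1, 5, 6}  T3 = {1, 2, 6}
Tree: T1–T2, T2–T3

A tree decomposition must satisfy three properties: every vertex lies in some bag; for every edge, both endpoints lie together in some bag; and for every vertex, the bags containing it form a connected subtree. Here vertex 4 appears in no bag, so the decomposition is invalid.

No — vertex 4 appears in no bag.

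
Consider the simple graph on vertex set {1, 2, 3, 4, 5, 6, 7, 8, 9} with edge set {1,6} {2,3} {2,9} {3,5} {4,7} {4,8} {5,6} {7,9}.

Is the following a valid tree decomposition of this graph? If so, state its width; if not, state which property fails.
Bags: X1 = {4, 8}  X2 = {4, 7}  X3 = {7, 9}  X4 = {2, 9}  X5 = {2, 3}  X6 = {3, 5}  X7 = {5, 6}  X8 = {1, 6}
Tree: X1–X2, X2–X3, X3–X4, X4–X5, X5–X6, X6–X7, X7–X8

Every vertex of G appears in some bag (union = {1, 2, 3, 4, 5, 6, 7, 8, 9}); every edge is covered by a bag; and for each vertex v the set of bags containing v is connected in the bag tree. The decomposition is therefore valid. The largest bag has 2 vertices, so the width is 1.

Yes; width 1.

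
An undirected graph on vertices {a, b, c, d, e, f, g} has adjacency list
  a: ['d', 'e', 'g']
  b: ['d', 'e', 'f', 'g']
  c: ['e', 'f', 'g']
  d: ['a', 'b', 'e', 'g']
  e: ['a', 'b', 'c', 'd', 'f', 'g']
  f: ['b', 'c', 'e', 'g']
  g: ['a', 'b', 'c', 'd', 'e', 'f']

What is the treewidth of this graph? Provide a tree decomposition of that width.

Treewidth 3.
One such decomposition:
Bags: B1 = {c, e, f, g}  B2 = {b, e, f, g}  B3 = {b, d, e, g}  B4 = {a, d, e, g}
Tree: B1–B2, B2–B3, B3–B4

The largest bag has 4 vertices, giving width 3; this decomposition certifies tw(G) ≤ 3. Conversely, {a, d, e, g} is a clique of size 4, and the vertices of any clique must share a bag in every tree decomposition; so some bag has ≥ 4 vertices and tw(G) ≥ 3. Combining the bounds, tw(G) = 3.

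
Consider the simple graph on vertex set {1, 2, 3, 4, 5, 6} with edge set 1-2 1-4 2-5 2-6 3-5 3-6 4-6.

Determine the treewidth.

2

A width-2 tree decomposition is:
Bags: B1 = {1, 2, 4}  B2 = {2, 4, 6}  B3 = {2, 5, 6}  B4 = {3, 5, 6}
Tree: B1–B2, B2–B3, B3–B4
Each bag holds 3 vertices, so the decomposition has width 2, which upper-bounds the treewidth. The edges 1–4–6–2–1 form a cycle, so G is not a tree and its treewidth is at least 2. Combining the bounds, tw(G) = 2.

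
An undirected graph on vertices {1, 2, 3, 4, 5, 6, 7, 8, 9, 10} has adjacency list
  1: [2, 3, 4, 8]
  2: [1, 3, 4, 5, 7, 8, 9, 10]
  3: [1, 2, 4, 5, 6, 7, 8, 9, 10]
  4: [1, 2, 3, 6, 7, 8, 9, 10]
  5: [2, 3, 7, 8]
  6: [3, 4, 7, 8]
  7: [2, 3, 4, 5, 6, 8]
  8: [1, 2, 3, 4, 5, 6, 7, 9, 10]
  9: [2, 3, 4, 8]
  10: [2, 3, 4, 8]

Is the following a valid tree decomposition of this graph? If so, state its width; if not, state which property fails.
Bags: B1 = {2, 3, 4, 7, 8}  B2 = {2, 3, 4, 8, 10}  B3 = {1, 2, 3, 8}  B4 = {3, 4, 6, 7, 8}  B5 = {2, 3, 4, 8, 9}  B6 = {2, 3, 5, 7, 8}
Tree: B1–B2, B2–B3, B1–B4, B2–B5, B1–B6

No — edge (4,1) lies in no bag.

A tree decomposition must satisfy three properties: every vertex lies in some bag; for every edge, both endpoints lie together in some bag; and for every vertex, the bags containing it form a connected subtree. Here edge (4,1) lies in no bag, so the decomposition is invalid.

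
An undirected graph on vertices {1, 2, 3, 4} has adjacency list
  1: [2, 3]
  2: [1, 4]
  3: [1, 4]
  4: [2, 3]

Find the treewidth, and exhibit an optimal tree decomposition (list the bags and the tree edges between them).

The largest bag has 3 vertices, giving width 2; this decomposition certifies tw(G) ≤ 2. Since 4–3–1–2–4 is a cycle in G, G is not acyclic. Forests are exactly the graphs of treewidth ≤ 1, so tw(G) ≥ 2. Hence tw(G) = 2 exactly.

Treewidth 2.
One such decomposition:
Bags: B1 = {1, 3, 4}  B2 = {1, 2, 4}
Tree: B1–B2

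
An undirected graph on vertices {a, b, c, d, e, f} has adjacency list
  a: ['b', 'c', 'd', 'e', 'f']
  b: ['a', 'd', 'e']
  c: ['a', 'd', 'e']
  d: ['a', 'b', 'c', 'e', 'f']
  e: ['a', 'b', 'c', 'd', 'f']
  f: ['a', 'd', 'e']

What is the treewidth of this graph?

A width-3 tree decomposition is:
Bags: B1 = {a, c, d, e}  B2 = {a, b, d, e}  B3 = {a, d, e, f}
Tree: B1–B2, B2–B3
Each bag holds 4 vertices, so the decomposition has width 3, which upper-bounds the treewidth. Conversely, {a, c, d, e} is a clique of size 4, and the vertices of any clique must share a bag in every tree decomposition; so some bag has ≥ 4 vertices and tw(G) ≥ 3. Combining the bounds, tw(G) = 3.

3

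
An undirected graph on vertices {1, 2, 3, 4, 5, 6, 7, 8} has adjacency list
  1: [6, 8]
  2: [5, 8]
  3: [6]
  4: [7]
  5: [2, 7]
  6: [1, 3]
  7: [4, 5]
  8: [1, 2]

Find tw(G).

1

A width-1 tree decomposition is:
Bags: B1 = {3, 6}  B2 = {1, 6}  B3 = {1, 8}  B4 = {2, 8}  B5 = {2, 5}  B6 = {5, 7}  B7 = {4, 7}
Tree: B1–B2, B2–B3, B3–B4, B4–B5, B5–B6, B6–B7
Every bag has size at most 2, so the width is 2 − 1 = 1 and tw(G) ≤ 1. G has an edge, so its treewidth is at least 1. Hence tw(G) = 1 exactly.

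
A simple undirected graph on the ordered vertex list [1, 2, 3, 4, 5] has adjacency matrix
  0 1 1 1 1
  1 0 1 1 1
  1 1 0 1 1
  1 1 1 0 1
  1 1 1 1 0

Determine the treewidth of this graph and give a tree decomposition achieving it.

A single bag containing all 5 vertices is trivially a valid decomposition of width 4. Conversely, {1, 2, 3, 4, 5} is a clique of size 5, and the vertices of any clique must share a bag in every tree decomposition; so some bag has ≥ 5 vertices and tw(G) ≥ 4. Hence tw(G) = 4 exactly.

Treewidth 4.
One optimal decomposition is:
Bags: B1 = {1, 2, 3, 4, 5}
Tree: (single bag)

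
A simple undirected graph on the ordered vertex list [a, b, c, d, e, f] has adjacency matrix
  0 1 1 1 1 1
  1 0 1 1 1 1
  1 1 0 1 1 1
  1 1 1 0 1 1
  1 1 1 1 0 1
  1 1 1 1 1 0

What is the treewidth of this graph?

A width-5 tree decomposition is:
Bags: B1 = {a, b, c, d, e, f}
Tree: (single bag)
A single bag containing all 6 vertices is trivially a valid decomposition of width 5. On the other hand G contains the 6-clique {a, b, c, d, e, f}. A clique must lie in a single bag of any decomposition, so no decomposition can have width below 5. Hence tw(G) = 5 exactly.

5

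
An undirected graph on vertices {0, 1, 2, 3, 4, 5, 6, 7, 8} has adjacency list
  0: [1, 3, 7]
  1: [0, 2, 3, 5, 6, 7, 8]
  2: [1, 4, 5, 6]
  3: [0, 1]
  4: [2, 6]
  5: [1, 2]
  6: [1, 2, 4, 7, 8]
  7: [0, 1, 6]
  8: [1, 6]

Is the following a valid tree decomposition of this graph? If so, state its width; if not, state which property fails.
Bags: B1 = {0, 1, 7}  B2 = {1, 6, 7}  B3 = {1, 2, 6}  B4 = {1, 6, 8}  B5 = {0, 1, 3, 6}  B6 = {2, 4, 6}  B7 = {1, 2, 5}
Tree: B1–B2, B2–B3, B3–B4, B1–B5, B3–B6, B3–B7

A tree decomposition must satisfy three properties: every vertex lies in some bag; for every edge, both endpoints lie together in some bag; and for every vertex, the bags containing it form a connected subtree. Here bags containing vertex 6 are not connected in the tree, so the decomposition is invalid.

No — bags containing vertex 6 are not connected in the tree.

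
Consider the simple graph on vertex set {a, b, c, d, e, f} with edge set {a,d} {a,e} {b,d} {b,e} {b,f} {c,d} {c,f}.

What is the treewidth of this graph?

2

A width-2 tree decomposition is:
Bags: B1 = {c, d, f}  B2 = {b, d, f}  B3 = {a, b, d}  B4 = {a, b, e}
Tree: B1–B2, B2–B3, B3–B4
The largest bag has 3 vertices, giving width 2; this decomposition certifies tw(G) ≤ 2. The edges c–f–b–d–c form a cycle, so G is not a tree and its treewidth is at least 2. Hence tw(G) = 2 exactly.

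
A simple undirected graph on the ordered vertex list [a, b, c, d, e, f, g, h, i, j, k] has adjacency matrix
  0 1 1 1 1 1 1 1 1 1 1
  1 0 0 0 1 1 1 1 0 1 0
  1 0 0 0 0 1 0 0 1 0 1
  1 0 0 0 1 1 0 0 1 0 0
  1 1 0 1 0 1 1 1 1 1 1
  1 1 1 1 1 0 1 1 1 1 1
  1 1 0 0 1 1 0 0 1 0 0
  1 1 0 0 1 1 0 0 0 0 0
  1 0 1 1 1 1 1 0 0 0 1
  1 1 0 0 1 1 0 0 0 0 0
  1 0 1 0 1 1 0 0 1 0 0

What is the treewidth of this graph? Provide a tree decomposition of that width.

Each bag holds 5 vertices, so the decomposition has width 4, which upper-bounds the treewidth. On the other hand G contains the 5-clique {a, d, e, f, i}. A clique must lie in a single bag of any decomposition, so no decomposition can have width below 4. Combining the bounds, tw(G) = 4.

Treewidth 4.
One optimal decomposition is:
Bags: B1 = {a, e, f, g, i}  B2 = {a, e, f, i, k}  B3 = {a, b, e, f, g}  B4 = {a, b, e, f, j}  B5 = {a, d, e, f, i}  B6 = {a, b, e, f, h}  B7 = {a, c, f, i, k}
Tree: B1–B2, B1–B3, B3–B4, B2–B5, B4–B6, B2–B7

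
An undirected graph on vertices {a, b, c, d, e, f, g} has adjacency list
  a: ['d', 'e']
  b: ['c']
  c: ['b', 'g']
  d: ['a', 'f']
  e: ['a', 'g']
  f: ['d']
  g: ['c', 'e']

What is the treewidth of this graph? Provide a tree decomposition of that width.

Treewidth 1.
One such decomposition:
Bags: B1 = {b, c}  B2 = {c, g}  B3 = {e, g}  B4 = {a, e}  B5 = {a, d}  B6 = {d, f}
Tree: B1–B2, B2–B3, B3–B4, B4–B5, B5–B6

Each bag holds 2 vertices, so the decomposition has width 1, which upper-bounds the treewidth. Since G has at least one edge (e.g. b–c), it is not an edgeless graph, so tw(G) ≥ 1. The upper and lower bounds meet at 1, so that is the treewidth.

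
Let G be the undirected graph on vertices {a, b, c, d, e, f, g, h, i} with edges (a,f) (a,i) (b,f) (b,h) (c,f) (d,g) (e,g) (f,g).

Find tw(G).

A width-1 tree decomposition is:
Bags: B1 = {f, g}  B2 = {d, g}  B3 = {c, f}  B4 = {a, f}  B5 = {a, i}  B6 = {b, f}  B7 = {e, g}  B8 = {b, h}
Tree: B1–B2, B1–B3, B3–B4, B4–B5, B1–B6, B2–B7, B6–B8
Every bag has size at most 2, so the width is 2 − 1 = 1 and tw(G) ≤ 1. Any graph with an edge has treewidth ≥ 1, and G has the edge f–g. Combining the bounds, tw(G) = 1.

1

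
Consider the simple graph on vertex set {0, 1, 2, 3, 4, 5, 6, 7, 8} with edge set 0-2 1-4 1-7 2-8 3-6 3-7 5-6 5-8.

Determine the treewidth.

A width-1 tree decomposition is:
Bags: B1 = {0, 2}  B2 = {2, 8}  B3 = {5, 8}  B4 = {5, 6}  B5 = {3, 6}  B6 = {3, 7}  B7 = {1, 7}  B8 = {1, 4}
Tree: B1–B2, B2–B3, B3–B4, B4–B5, B5–B6, B6–B7, B7–B8
Every bag has size at most 2, so the width is 2 − 1 = 1 and tw(G) ≤ 1. G has an edge, so its treewidth is at least 1. Hence tw(G) = 1 exactly.

1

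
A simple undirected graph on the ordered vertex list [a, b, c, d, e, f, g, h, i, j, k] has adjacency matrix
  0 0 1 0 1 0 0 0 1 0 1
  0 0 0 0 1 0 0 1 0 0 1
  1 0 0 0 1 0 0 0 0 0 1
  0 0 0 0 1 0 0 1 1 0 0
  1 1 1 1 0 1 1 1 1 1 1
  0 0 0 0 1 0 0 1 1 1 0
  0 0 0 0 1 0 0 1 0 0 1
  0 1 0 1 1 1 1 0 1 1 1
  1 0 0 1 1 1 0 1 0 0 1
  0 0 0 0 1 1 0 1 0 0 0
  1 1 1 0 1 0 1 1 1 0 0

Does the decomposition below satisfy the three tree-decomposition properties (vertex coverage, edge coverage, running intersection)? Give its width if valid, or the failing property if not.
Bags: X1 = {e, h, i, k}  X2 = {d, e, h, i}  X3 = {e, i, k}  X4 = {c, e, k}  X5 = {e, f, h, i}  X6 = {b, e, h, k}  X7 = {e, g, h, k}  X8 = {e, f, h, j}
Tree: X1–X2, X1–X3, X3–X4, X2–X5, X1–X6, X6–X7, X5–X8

No — vertex a appears in no bag.

A tree decomposition must satisfy three properties: every vertex lies in some bag; for every edge, both endpoints lie together in some bag; and for every vertex, the bags containing it form a connected subtree. Here vertex a appears in no bag, so the decomposition is invalid.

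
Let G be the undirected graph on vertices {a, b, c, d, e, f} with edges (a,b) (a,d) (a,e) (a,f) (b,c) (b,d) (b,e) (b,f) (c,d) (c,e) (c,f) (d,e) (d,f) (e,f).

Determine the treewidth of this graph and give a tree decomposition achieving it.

Treewidth 4.
Bags: B1 = {a, b, d, e, f}  B2 = {b, c, d, e, f}
Tree: B1–B2

Every bag has size at most 5, so the width is 5 − 1 = 4 and tw(G) ≤ 4. Conversely, {b, c, d, e, f} is a clique of size 5, and the vertices of any clique must share a bag in every tree decomposition; so some bag has ≥ 5 vertices and tw(G) ≥ 4. Therefore the treewidth is 4.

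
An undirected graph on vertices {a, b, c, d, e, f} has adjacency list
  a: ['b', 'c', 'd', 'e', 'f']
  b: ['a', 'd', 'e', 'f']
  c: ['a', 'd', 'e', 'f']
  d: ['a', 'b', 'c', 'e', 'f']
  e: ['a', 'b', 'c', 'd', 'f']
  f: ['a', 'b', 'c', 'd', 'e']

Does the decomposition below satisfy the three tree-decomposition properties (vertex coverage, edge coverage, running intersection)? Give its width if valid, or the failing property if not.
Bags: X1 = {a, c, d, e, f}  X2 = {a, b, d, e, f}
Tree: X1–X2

Vertex coverage: the bags together contain {a, b, c, d, e, f}, the full vertex set. Edge coverage: each edge of G has both endpoints in at least one bag. Running intersection: for every vertex, the bags containing it form a connected subtree. All three properties hold, so this is a valid tree decomposition of width max|bag| − 1 = 4, and hence tw(G) ≤ 4.

Yes; width 4.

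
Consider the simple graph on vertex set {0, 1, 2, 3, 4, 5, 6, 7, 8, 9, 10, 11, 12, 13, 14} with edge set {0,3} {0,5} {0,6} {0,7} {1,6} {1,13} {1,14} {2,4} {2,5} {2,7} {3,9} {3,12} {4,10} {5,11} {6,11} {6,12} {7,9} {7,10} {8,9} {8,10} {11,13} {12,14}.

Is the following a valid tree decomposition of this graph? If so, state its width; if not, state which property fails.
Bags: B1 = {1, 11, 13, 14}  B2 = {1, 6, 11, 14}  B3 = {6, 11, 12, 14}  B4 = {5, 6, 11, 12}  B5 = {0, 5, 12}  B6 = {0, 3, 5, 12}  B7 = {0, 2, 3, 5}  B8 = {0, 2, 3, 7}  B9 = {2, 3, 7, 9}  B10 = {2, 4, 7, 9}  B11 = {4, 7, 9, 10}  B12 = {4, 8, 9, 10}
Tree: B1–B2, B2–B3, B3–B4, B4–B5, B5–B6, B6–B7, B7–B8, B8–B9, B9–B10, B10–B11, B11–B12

A tree decomposition must satisfy three properties: every vertex lies in some bag; for every edge, both endpoints lie together in some bag; and for every vertex, the bags containing it form a connected subtree. Here edge (6,0) lies in no bag, so the decomposition is invalid.

No — edge (6,0) lies in no bag.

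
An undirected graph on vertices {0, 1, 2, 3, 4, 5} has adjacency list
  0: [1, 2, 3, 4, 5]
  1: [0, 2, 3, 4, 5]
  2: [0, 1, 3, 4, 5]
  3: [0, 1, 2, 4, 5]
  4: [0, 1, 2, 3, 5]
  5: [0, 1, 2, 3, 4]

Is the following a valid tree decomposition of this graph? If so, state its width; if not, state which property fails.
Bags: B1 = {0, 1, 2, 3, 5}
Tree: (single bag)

A tree decomposition must satisfy three properties: every vertex lies in some bag; for every edge, both endpoints lie together in some bag; and for every vertex, the bags containing it form a connected subtree. Here vertex 4 appears in no bag, so the decomposition is invalid.

No — vertex 4 appears in no bag.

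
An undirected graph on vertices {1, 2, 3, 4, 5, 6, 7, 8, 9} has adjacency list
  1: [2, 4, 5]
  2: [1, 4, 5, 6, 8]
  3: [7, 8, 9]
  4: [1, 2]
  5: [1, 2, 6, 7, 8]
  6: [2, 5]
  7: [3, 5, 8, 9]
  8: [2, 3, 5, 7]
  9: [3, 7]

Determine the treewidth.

A width-2 tree decomposition is:
Bags: B1 = {5, 7, 8}  B2 = {2, 5, 8}  B3 = {3, 7, 8}  B4 = {2, 5, 6}  B5 = {1, 2, 5}  B6 = {1, 2, 4}  B7 = {3, 7, 9}
Tree: B1–B2, B1–B3, B2–B4, B4–B5, B5–B6, B3–B7
Each bag holds 3 vertices, so the decomposition has width 2, which upper-bounds the treewidth. Conversely, {3, 7, 9} is a clique of size 3, and the vertices of any clique must share a bag in every tree decomposition; so some bag has ≥ 3 vertices and tw(G) ≥ 2. Therefore the treewidth is 2.

2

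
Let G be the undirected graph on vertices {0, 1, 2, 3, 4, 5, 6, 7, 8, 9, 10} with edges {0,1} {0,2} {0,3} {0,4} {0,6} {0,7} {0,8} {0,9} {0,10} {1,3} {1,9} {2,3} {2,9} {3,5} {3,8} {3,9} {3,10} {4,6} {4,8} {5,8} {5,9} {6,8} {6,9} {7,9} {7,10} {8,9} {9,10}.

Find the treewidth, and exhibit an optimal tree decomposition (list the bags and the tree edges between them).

Each bag holds 4 vertices, so the decomposition has width 3, which upper-bounds the treewidth. On the other hand G contains the 4-clique {0, 3, 8, 9}. A clique must lie in a single bag of any decomposition, so no decomposition can have width below 3. Hence tw(G) = 3 exactly.

Treewidth 3.
Bags: B1 = {0, 6, 8, 9}  B2 = {0, 3, 8, 9}  B3 = {0, 2, 3, 9}  B4 = {0, 4, 6, 8}  B5 = {0, 3, 9, 10}  B6 = {0, 7, 9, 10}  B7 = {3, 5, 8, 9}  B8 = {0, 1, 3, 9}
Tree: B1–B2, B2–B3, B1–B4, B3–B5, B5–B6, B2–B7, B3–B8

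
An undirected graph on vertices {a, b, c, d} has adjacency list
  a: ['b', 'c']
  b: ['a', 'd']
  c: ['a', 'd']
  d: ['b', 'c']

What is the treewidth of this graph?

2

A width-2 tree decomposition is:
Bags: B1 = {a, c, d}  B2 = {a, b, d}
Tree: B1–B2
Each bag holds 3 vertices, so the decomposition has width 2, which upper-bounds the treewidth. The edges d–c–a–b–d form a cycle, so G is not a tree and its treewidth is at least 2. The upper and lower bounds meet at 2, so that is the treewidth.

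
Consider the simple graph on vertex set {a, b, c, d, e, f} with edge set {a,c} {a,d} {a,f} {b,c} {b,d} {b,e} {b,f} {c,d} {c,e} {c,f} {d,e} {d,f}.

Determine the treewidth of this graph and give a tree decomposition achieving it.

Treewidth 3.
Bags: B1 = {b, c, d, f}  B2 = {b, c, d, e}  B3 = {a, c, d, f}
Tree: B1–B2, B1–B3

The largest bag has 4 vertices, giving width 3; this decomposition certifies tw(G) ≤ 3. For the lower bound, the 4 vertices {b, c, d, e} are pairwise adjacent, and any tree decomposition puts a clique entirely inside one bag — forcing width ≥ 3. The upper and lower bounds meet at 3, so that is the treewidth.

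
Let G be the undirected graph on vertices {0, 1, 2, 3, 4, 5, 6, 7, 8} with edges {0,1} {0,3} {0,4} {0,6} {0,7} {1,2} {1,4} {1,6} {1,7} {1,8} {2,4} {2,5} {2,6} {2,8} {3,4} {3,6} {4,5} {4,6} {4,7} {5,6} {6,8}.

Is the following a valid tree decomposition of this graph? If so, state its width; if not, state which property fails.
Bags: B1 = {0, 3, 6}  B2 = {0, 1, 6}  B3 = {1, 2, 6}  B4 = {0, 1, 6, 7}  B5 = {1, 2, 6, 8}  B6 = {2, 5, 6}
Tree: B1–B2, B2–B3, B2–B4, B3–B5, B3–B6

A tree decomposition must satisfy three properties: every vertex lies in some bag; for every edge, both endpoints lie together in some bag; and for every vertex, the bags containing it form a connected subtree. Here vertex 4 appears in no bag, so the decomposition is invalid.

No — vertex 4 appears in no bag.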